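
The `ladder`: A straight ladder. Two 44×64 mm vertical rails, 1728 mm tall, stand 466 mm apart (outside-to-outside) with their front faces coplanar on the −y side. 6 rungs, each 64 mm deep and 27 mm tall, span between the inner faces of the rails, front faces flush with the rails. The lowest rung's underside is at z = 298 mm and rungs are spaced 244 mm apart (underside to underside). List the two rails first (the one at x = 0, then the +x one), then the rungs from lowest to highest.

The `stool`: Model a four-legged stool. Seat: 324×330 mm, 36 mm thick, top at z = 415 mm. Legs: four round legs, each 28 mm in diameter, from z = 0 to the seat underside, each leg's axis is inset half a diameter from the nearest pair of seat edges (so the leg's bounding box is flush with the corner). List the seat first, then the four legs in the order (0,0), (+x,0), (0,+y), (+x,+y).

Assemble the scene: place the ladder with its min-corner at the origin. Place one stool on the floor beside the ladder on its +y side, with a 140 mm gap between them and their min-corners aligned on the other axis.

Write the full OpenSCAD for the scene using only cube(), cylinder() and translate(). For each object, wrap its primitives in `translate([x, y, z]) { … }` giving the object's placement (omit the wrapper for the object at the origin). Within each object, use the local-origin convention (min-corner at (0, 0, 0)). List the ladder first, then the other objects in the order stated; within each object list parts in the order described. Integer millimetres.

cube([44, 64, 1728]);
translate([422, 0, 0]) cube([44, 64, 1728]);
translate([44, 0, 298]) cube([378, 64, 27]);
translate([44, 0, 542]) cube([378, 64, 27]);
translate([44, 0, 786]) cube([378, 64, 27]);
translate([44, 0, 1030]) cube([378, 64, 27]);
translate([44, 0, 1274]) cube([378, 64, 27]);
translate([44, 0, 1518]) cube([378, 64, 27]);
translate([0, 204, 0]) {
  translate([0, 0, 379]) cube([324, 330, 36]);
  translate([14, 14, 0]) cylinder(h = 379, r = 14);
  translate([310, 14, 0]) cylinder(h = 379, r = 14);
  translate([14, 316, 0]) cylinder(h = 379, r = 14);
  translate([310, 316, 0]) cylinder(h = 379, r = 14);
}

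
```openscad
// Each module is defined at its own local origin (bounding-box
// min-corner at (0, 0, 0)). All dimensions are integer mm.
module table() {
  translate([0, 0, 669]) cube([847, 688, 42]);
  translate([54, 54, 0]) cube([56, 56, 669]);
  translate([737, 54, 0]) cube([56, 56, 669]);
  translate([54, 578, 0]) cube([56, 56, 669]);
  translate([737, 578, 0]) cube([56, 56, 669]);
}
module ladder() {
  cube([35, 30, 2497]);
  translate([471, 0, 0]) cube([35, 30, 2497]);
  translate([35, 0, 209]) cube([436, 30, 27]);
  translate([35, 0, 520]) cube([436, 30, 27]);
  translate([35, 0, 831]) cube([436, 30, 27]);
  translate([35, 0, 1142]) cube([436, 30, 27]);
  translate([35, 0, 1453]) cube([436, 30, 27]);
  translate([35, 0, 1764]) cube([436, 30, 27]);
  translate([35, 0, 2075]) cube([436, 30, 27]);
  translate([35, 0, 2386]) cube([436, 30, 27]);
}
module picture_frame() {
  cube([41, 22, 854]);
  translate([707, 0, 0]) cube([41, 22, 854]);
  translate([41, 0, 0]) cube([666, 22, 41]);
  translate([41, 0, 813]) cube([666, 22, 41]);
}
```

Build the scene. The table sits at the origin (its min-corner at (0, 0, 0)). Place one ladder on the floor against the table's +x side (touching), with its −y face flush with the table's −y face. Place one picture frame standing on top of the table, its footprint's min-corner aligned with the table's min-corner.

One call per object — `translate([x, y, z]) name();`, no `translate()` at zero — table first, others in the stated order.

table();
translate([847, 0, 0]) ladder();
translate([0, 0, 711]) picture_frame();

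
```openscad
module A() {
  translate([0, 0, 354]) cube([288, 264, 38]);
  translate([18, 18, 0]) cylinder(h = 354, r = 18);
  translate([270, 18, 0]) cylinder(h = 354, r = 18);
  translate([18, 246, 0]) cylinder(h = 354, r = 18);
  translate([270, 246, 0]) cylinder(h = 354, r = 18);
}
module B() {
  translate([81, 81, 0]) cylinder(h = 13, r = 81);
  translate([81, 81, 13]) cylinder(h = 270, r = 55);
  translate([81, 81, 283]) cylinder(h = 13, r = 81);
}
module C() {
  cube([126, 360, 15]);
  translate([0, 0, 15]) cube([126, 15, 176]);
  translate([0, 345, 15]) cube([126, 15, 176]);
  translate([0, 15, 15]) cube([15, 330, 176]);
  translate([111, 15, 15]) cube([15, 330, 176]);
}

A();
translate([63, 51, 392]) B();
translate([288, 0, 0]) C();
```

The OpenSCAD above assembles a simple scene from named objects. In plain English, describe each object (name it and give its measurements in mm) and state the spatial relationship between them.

A is a simple wooden stool: a rectangular seat 288 mm (x) by 264 mm (y), 38 mm thick, top face at z = 392 mm, on four round legs, each 36 mm in diameter. The legs rest on z = 0, each leg's axis is inset half a diameter from the nearest pair of seat edges (so the leg's bounding box is flush with the corner).

B is a spool: two coaxial disc flanges of radius 81 mm and thickness 13 mm, joined by a core cylinder of radius 55 mm and height 270 mm. The lower flange rests on z = 0 and the three cylinders share a vertical axis.

C is an open storage box with external size 126×360×191 mm and wall thickness 15 mm (the base is also 15 mm thick). The base covers the whole footprint; the four walls stand on the base, with the y-facing walls full-width and the x-facing walls fitting between their inner faces.

The spool is on top of the stool, centred. The open box is against the stool's +x side, with their −y faces flush.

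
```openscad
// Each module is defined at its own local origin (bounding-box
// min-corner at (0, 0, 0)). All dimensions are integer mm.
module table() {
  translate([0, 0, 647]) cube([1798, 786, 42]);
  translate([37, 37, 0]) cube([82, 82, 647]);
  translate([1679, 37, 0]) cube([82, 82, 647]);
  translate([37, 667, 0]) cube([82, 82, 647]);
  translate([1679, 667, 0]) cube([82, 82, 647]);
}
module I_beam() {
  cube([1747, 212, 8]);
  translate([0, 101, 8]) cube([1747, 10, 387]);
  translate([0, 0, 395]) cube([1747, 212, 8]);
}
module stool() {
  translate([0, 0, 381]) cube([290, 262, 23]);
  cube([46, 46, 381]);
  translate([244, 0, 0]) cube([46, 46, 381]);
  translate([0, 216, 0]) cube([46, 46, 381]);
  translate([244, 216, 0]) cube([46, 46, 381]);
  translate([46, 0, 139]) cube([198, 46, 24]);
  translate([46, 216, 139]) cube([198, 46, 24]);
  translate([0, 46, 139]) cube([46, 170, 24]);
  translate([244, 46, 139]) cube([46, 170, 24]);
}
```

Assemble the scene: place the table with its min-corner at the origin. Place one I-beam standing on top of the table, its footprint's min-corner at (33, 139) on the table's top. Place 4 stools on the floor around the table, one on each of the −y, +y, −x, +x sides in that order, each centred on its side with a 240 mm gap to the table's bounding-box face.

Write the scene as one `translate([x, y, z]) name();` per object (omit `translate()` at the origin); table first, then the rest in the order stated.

table();
translate([33, 139, 689]) I_beam();
translate([754, -502, 0]) stool();
translate([754, 1026, 0]) stool();
translate([-530, 262, 0]) stool();
translate([2038, 262, 0]) stool();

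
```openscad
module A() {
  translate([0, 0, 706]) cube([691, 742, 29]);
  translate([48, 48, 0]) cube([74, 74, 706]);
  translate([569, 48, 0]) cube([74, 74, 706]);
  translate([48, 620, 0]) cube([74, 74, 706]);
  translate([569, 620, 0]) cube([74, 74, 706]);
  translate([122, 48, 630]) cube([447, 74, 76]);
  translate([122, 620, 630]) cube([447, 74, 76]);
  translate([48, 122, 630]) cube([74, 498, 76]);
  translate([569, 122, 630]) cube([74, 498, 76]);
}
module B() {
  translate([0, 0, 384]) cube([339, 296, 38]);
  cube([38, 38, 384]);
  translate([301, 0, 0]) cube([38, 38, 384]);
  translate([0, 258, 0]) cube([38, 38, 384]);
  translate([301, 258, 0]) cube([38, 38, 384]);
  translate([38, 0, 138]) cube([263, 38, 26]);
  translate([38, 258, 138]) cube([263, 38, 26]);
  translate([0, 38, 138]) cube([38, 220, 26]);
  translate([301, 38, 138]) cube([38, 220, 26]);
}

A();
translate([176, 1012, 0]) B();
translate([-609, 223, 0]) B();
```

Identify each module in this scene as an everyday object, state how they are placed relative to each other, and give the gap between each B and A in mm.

A is a table. B is a stool. Two stools sit around the table at the +y, −x sides. The gap between each stool and the table is 270 mm.

Each stool's nearest face is 270 mm from the table's bounding box.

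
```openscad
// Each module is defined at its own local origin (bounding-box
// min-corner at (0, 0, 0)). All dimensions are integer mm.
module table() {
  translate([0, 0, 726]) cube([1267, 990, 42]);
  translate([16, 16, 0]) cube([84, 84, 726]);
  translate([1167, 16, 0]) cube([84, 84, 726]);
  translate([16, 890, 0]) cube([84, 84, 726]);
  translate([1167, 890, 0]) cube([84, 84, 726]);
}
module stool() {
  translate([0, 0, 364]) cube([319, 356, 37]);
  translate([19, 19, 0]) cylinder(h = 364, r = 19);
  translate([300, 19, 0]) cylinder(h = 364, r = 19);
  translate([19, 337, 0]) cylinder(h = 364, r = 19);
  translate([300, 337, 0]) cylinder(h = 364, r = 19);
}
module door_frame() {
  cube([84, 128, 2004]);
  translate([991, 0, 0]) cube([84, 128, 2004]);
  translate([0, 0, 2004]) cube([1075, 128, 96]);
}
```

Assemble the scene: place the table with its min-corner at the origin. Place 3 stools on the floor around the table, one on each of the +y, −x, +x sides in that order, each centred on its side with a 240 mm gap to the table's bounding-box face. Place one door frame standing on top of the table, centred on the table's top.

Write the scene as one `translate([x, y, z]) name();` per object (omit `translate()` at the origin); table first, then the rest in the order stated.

table();
translate([474, 1230, 0]) stool();
translate([-559, 317, 0]) stool();
translate([1507, 317, 0]) stool();
translate([96, 431, 768]) door_frame();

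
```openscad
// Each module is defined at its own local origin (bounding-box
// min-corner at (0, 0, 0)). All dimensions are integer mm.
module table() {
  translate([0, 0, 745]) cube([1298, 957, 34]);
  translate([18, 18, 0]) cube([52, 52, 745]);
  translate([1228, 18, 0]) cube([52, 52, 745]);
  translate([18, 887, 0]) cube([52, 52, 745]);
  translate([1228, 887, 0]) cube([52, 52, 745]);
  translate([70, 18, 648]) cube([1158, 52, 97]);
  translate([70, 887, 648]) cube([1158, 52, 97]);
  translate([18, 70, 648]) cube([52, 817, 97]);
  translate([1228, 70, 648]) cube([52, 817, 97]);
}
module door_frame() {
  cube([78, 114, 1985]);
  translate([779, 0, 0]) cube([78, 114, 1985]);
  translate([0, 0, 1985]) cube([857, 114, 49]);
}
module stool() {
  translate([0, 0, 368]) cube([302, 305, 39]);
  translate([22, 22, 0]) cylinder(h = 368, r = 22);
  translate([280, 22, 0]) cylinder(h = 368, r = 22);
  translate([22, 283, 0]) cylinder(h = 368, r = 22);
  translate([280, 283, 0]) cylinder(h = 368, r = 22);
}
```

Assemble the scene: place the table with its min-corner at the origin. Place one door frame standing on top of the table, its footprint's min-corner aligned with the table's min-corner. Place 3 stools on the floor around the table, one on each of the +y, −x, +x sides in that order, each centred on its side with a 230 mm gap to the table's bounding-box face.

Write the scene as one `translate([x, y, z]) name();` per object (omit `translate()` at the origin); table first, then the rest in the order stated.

table();
translate([0, 0, 779]) door_frame();
translate([498, 1187, 0]) stool();
translate([-532, 326, 0]) stool();
translate([1528, 326, 0]) stool();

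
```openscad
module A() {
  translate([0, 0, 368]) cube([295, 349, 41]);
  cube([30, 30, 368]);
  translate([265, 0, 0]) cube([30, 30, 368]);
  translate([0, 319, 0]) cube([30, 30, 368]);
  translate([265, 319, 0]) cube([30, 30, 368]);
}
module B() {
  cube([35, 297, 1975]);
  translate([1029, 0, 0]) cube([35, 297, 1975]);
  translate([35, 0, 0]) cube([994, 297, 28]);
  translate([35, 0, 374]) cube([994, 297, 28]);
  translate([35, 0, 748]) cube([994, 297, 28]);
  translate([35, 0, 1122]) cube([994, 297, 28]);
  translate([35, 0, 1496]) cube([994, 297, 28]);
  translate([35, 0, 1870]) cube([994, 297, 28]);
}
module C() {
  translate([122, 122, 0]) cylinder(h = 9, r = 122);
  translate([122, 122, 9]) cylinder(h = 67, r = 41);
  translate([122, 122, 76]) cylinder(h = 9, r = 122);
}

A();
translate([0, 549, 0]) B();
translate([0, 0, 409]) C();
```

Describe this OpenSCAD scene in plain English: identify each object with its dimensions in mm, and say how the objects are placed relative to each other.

A is a simple wooden stool: a rectangular seat 295 mm (x) by 349 mm (y), 41 mm thick, top face at z = 409 mm, on four square legs, each 30×30 mm in cross-section. The legs rest on z = 0, each flush with a corner of the seat.

B is a bookshelf 1064 mm wide overall, 297 mm deep and 1975 mm tall. The two sides are 35 mm thick vertical panels. 6 horizontal shelves of 28 mm thickness span between the inner faces of the sides; the lowest shelf sits on the floor and shelves are stacked with a clear vertical gap of 346 mm between each pair.

C is a spool: two coaxial disc flanges of radius 122 mm and thickness 9 mm, joined by a core cylinder of radius 41 mm and height 67 mm. The lower flange rests on z = 0 and the three cylinders share a vertical axis.

The bookshelf is on the floor beside the stool on its +y side. The spool is on top of the stool.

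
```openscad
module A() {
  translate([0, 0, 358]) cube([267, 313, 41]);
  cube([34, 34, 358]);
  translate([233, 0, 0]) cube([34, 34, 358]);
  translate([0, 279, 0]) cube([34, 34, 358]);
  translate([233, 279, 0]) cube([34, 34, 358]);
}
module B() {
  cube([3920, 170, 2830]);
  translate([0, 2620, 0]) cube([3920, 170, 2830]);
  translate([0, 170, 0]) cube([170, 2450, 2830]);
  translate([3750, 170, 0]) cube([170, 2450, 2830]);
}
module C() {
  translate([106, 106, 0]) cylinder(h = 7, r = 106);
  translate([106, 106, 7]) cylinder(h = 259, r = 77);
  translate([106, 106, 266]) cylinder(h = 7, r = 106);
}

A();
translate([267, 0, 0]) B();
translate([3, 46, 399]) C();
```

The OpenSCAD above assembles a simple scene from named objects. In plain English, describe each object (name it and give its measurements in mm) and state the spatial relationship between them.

A is a four-legged stool. The seat is 267×313 mm, 41 mm thick, top at z = 399 mm. It stands on four square legs, each 34×34 mm in cross-section, from z = 0 to the seat underside, each flush with a corner of the seat.

B is a box-shaped house frame (walls only): outside footprint 3920×2790 mm, wall height 2830 mm, wall thickness 170 mm. The two y-facing walls run the full x-width; the two x-facing walls fit between the inner faces of the y-facing walls.

C is a spool: two coaxial disc flanges of radius 106 mm and thickness 7 mm, joined by a core cylinder of radius 77 mm and height 259 mm. The lower flange rests on z = 0 and the three cylinders share a vertical axis.

The house frame is against the stool's +x side, with their −y faces flush. The spool is on top of the stool.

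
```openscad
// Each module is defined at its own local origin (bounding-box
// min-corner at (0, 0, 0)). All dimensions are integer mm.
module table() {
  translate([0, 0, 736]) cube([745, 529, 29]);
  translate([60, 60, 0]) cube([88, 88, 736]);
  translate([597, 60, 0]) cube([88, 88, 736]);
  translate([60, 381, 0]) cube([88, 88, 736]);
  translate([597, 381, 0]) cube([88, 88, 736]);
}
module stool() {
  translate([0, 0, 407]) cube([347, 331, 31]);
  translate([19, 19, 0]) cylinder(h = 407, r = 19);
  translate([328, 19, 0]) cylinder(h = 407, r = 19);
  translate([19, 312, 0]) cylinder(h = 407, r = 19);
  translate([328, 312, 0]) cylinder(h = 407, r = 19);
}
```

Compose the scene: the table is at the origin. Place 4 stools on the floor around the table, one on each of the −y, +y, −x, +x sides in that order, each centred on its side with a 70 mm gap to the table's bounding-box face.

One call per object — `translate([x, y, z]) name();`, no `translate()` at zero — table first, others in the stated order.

table();
translate([199, -401, 0]) stool();
translate([199, 599, 0]) stool();
translate([-417, 99, 0]) stool();
translate([815, 99, 0]) stool();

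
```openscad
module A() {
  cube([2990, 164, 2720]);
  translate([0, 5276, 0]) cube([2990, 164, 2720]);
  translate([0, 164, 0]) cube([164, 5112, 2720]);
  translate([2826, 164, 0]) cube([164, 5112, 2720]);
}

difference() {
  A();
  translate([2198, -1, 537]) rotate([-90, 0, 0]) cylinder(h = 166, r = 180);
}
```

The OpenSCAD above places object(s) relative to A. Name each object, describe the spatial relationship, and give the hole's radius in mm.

A is a house frame. The house frame has a circular hole through its front wall. The hole's radius is 180 mm.

The subtracted cylinder has r = 180 mm.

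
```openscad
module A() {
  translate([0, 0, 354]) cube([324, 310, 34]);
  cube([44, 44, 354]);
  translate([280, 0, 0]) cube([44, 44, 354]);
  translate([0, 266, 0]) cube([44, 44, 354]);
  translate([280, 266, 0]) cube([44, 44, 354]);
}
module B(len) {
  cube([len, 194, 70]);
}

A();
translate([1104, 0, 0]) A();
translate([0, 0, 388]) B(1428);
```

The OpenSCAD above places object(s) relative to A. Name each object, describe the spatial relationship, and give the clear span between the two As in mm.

A is a stool. B is a beam. A beam spans the tops of two stools. The clear span between the two stools is 780 mm.

Second stool starts at x = 1104; first ends at x = 324; clear span = 1104 − 324 = 780 mm.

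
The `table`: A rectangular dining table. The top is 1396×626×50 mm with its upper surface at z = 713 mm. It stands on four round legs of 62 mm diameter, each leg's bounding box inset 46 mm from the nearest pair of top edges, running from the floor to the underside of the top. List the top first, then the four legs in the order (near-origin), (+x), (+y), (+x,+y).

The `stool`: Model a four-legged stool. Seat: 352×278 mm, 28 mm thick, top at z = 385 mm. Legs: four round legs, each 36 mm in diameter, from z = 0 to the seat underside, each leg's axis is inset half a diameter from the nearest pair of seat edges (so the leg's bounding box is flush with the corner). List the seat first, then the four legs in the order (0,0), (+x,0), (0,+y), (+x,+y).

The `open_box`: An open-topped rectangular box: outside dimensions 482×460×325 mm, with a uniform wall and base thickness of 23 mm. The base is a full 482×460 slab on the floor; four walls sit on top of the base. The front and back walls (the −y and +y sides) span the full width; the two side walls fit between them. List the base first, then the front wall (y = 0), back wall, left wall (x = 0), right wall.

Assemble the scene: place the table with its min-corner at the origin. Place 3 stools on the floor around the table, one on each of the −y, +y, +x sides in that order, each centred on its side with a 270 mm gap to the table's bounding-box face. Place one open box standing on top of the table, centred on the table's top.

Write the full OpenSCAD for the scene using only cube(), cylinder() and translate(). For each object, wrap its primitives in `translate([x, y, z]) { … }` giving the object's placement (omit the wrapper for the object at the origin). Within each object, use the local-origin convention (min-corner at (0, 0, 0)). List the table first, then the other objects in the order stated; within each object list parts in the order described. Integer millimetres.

translate([0, 0, 663]) cube([1396, 626, 50]);
translate([77, 77, 0]) cylinder(h = 663, r = 31);
translate([1319, 77, 0]) cylinder(h = 663, r = 31);
translate([77, 549, 0]) cylinder(h = 663, r = 31);
translate([1319, 549, 0]) cylinder(h = 663, r = 31);
translate([522, -548, 0]) {
  translate([0, 0, 357]) cube([352, 278, 28]);
  translate([18, 18, 0]) cylinder(h = 357, r = 18);
  translate([334, 18, 0]) cylinder(h = 357, r = 18);
  translate([18, 260, 0]) cylinder(h = 357, r = 18);
  translate([334, 260, 0]) cylinder(h = 357, r = 18);
}
translate([522, 896, 0]) {
  translate([0, 0, 357]) cube([352, 278, 28]);
  translate([18, 18, 0]) cylinder(h = 357, r = 18);
  translate([334, 18, 0]) cylinder(h = 357, r = 18);
  translate([18, 260, 0]) cylinder(h = 357, r = 18);
  translate([334, 260, 0]) cylinder(h = 357, r = 18);
}
translate([1666, 174, 0]) {
  translate([0, 0, 357]) cube([352, 278, 28]);
  translate([18, 18, 0]) cylinder(h = 357, r = 18);
  translate([334, 18, 0]) cylinder(h = 357, r = 18);
  translate([18, 260, 0]) cylinder(h = 357, r = 18);
  translate([334, 260, 0]) cylinder(h = 357, r = 18);
}
translate([457, 83, 713]) {
  cube([482, 460, 23]);
  translate([0, 0, 23]) cube([482, 23, 302]);
  translate([0, 437, 23]) cube([482, 23, 302]);
  translate([0, 23, 23]) cube([23, 414, 302]);
  translate([459, 23, 23]) cube([23, 414, 302]);
}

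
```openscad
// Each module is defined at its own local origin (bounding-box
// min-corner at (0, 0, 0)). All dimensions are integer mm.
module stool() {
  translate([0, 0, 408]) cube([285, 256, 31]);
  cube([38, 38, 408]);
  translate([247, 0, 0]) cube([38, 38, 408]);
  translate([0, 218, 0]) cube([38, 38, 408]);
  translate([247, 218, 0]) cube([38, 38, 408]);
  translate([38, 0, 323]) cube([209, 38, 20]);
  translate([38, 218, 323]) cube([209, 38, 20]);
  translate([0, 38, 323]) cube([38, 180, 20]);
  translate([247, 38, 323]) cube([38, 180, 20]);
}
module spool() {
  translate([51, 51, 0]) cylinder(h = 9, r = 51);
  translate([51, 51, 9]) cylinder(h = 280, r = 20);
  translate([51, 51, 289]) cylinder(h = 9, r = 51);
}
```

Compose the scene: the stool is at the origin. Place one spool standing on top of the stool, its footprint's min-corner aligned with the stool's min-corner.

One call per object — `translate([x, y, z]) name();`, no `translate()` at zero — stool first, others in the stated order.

stool();
translate([0, 0, 439]) spool();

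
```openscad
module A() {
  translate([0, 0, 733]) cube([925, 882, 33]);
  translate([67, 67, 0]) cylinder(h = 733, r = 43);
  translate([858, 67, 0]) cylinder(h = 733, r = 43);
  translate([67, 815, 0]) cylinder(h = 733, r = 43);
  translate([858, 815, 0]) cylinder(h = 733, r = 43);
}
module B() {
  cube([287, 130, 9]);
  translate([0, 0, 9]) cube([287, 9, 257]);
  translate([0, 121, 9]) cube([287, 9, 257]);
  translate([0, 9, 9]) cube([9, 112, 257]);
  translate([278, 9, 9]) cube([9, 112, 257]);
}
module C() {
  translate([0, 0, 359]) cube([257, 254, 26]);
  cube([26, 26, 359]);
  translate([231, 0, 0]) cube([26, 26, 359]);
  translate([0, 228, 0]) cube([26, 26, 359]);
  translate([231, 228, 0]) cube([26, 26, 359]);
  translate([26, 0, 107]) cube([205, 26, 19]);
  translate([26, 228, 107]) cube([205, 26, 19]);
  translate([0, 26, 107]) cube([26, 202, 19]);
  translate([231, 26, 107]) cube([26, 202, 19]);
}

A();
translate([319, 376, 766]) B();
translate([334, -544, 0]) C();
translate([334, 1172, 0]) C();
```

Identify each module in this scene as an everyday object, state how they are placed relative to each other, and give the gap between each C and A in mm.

Each stool's nearest face is 290 mm from the table's bounding box.

A is a table. B is an open box. C is a stool. The open box is on top of the table, centred. Two stools sit around the table at the −y, +y sides. The gap between each stool and the table is 290 mm.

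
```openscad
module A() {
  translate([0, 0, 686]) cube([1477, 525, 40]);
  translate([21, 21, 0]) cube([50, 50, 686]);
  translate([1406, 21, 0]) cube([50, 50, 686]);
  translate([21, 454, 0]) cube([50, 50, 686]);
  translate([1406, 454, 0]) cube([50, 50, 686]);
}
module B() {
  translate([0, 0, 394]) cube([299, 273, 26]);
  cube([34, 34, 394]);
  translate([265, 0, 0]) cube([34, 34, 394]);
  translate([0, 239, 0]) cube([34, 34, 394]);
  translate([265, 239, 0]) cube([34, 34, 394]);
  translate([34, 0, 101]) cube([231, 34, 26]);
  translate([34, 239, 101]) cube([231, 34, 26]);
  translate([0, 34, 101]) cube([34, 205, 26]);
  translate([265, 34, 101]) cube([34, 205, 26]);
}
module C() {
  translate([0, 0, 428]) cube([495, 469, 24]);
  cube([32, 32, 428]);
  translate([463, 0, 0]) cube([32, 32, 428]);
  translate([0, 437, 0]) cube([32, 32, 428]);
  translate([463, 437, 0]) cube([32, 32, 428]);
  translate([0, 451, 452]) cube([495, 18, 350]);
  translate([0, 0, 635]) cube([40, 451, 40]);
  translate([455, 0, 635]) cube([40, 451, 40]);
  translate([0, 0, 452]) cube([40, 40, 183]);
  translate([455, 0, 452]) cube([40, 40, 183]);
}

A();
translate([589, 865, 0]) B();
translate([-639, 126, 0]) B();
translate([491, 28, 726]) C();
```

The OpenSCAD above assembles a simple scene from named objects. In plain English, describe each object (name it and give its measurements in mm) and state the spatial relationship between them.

A is a table: top 1477 mm (x) × 525 mm (y), 40 mm thick, upper face at z = 726 mm, on four 50×50 mm square legs, each inset 21 mm from the nearest pair of top edges, running from z = 0 to the bottom of the top.

B is a simple wooden stool: a rectangular seat 299 mm (x) by 273 mm (y), 26 mm thick, top face at z = 420 mm, on four square legs, each 34×34 mm in cross-section. The legs rest on z = 0, each flush with a corner of the seat. Four stretchers, 34 mm wide and 26 mm tall, connect adjacent legs with their undersides at z = 101 mm, each running between the inner faces of the legs it joins and aligned with the legs' outer faces on the other axis.

C is a chair: 495×469 mm seat, 24 mm thick, top at z = 452 mm, on four 32 mm square corner legs flush with the seat edges. A 18 mm thick backrest slab spans the full seat width, extending 350 mm above the seat top, its back face flush with the seat's +y edge. Two armrests of 40×40 mm section run along each side from the seat's front edge to the front of the backrest, top faces 223 mm above the seat top and outer faces flush with the seat's x-edges; a 40×40 mm post under the front of each armrest stands on the seat at the front corner.

Two stools sit around the table at the +y, −x sides. The chair is on top of the table, centred.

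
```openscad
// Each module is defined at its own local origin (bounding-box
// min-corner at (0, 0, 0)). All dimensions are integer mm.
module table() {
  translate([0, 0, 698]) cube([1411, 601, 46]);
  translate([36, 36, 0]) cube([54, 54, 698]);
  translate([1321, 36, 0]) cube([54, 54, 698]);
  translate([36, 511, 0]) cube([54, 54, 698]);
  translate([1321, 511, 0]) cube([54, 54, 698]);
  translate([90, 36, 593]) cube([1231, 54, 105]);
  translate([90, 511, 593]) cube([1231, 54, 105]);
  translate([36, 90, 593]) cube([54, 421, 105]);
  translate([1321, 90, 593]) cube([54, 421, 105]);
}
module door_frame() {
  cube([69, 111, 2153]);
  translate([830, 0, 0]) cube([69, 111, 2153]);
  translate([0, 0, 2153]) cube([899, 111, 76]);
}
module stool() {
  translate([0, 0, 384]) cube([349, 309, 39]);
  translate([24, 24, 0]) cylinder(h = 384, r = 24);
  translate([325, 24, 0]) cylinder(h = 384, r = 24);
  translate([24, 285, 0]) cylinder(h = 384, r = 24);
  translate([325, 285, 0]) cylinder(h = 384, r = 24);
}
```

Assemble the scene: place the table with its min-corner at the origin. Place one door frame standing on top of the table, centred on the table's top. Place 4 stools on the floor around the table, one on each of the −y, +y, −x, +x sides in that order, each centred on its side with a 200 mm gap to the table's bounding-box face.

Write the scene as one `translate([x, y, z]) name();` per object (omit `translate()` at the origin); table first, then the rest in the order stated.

table();
translate([256, 245, 744]) door_frame();
translate([531, -509, 0]) stool();
translate([531, 801, 0]) stool();
translate([-549, 146, 0]) stool();
translate([1611, 146, 0]) stool();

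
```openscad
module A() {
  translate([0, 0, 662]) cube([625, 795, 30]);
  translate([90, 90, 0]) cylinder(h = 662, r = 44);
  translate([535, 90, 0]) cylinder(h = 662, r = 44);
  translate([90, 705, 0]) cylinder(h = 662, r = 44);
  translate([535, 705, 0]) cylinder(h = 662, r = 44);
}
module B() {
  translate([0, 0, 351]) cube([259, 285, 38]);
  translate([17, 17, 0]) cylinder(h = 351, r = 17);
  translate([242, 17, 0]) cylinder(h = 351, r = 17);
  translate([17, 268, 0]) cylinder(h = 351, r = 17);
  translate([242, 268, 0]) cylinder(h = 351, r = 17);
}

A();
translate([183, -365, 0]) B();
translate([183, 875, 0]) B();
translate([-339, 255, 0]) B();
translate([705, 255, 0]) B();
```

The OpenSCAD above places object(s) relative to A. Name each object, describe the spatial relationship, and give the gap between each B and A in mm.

Each stool's nearest face is 80 mm from the table's bounding box.

A is a table. B is a stool. Four stools sit around the table at the −y, +y, −x, +x sides. The gap between each stool and the table is 80 mm.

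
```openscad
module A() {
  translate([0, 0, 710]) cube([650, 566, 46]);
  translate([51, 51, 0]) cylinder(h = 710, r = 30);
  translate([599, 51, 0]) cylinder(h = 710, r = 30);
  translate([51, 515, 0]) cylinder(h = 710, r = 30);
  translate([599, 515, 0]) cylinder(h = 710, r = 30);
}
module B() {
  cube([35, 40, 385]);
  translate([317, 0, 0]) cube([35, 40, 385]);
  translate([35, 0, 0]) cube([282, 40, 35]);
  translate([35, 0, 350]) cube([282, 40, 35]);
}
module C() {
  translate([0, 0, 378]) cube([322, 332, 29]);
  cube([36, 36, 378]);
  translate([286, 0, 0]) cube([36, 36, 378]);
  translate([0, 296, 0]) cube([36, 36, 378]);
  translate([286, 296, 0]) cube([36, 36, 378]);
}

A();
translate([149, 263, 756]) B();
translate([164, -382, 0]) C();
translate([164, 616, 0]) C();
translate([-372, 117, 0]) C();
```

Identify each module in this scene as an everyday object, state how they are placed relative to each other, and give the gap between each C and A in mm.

Each stool's nearest face is 50 mm from the table's bounding box.

A is a table. B is a picture frame. C is a stool. The picture frame is on top of the table, centred. Three stools sit around the table at the −y, +y, −x sides. The gap between each stool and the table is 50 mm.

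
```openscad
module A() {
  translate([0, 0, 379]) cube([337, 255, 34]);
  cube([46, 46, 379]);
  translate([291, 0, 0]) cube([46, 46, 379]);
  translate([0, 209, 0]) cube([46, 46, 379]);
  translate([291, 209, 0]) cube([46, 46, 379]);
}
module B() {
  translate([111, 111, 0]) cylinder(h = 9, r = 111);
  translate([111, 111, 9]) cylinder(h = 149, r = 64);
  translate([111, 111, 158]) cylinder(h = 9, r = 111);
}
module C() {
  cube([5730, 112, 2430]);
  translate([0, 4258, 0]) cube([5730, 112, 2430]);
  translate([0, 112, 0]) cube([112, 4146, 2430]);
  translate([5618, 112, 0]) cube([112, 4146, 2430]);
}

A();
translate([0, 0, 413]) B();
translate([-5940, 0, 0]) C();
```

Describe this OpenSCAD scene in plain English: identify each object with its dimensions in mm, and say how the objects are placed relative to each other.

A is a four-legged stool. The seat is a 337×255×34 mm slab whose top surface is at z = 413 mm; four square legs, each 46×46 mm in cross-section, run from the floor (z = 0) to the underside of the seat, each flush with a corner of the seat.

B is a spool: two coaxial disc flanges of radius 111 mm and thickness 9 mm, joined by a core cylinder of radius 64 mm and height 149 mm. The lower flange rests on z = 0 and the three cylinders share a vertical axis.

C is the wall frame of a small rectangular building: four walls, each 2430 mm tall and 112 mm thick, enclosing a footprint 5730 mm (x) by 4370 mm (y) outside-to-outside, with no floor or roof. The front and back walls (the −y and +y sides) span the full width; the two side walls fit between them.

The spool is on top of the stool. The house frame is on the floor beside the stool on its −x side.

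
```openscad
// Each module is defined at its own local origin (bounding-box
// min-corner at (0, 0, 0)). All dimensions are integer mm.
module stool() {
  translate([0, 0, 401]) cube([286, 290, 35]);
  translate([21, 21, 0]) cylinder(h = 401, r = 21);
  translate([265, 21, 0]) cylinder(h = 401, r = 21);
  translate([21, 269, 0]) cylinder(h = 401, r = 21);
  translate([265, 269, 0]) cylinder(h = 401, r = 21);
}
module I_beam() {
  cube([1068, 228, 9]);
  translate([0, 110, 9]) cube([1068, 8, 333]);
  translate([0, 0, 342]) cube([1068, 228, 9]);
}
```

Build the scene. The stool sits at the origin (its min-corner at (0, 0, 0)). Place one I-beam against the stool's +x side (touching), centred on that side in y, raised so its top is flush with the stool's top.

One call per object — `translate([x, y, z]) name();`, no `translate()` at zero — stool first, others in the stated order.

stool();
translate([286, 31, 85]) I_beam();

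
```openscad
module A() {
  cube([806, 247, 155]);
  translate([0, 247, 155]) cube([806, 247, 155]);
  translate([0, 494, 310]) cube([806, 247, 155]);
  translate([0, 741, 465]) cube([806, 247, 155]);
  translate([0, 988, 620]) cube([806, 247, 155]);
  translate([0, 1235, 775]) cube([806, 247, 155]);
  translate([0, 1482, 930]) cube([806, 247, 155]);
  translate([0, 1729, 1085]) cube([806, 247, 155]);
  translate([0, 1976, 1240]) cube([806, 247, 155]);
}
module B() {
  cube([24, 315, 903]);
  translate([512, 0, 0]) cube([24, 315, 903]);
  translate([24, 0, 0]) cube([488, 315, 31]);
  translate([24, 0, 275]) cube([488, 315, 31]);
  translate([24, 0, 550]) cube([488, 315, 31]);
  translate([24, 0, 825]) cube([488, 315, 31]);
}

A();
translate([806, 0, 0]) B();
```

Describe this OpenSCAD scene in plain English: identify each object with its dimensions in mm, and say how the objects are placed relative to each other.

A is a run of 9 identical solid stair steps. Each tread is 806×247 mm and each step block is 155 mm high. Step 1 rests on the floor; step k is offset from step 1 by (k−1)×247 mm in y and (k−1)×155 mm in z.

B is a bookshelf 536 mm wide overall, 315 mm deep and 903 mm tall. The two sides are 24 mm thick vertical panels. 4 horizontal shelves of 31 mm thickness span between the inner faces of the sides; the lowest shelf sits on the floor and shelves are stacked with a clear vertical gap of 244 mm between each pair.

The bookshelf is against the staircase's +x side, with their −y faces flush.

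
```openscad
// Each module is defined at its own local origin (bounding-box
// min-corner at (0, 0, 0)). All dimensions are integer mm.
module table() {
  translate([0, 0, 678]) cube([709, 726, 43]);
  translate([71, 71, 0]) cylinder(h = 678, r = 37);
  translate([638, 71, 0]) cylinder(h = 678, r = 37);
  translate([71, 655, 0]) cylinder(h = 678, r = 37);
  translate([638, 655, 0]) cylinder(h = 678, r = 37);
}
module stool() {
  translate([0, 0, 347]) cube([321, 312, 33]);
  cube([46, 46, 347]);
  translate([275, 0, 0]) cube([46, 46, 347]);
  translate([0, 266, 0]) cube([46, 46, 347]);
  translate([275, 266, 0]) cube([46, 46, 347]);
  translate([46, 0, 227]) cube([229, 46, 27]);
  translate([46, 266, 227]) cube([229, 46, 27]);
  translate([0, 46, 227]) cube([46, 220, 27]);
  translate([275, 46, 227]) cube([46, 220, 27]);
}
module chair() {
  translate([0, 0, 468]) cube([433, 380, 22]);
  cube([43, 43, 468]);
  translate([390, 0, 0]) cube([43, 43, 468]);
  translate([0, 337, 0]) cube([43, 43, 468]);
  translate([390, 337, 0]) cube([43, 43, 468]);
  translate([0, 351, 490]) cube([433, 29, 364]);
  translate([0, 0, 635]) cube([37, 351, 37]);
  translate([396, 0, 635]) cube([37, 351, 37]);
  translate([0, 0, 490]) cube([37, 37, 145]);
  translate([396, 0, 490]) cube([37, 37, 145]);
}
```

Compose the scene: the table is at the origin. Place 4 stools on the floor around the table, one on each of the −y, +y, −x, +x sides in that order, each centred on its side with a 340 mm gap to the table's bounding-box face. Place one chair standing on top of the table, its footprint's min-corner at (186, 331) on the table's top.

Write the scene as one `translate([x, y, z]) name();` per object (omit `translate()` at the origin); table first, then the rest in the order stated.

table();
translate([194, -652, 0]) stool();
translate([194, 1066, 0]) stool();
translate([-661, 207, 0]) stool();
translate([1049, 207, 0]) stool();
translate([186, 331, 721]) chair();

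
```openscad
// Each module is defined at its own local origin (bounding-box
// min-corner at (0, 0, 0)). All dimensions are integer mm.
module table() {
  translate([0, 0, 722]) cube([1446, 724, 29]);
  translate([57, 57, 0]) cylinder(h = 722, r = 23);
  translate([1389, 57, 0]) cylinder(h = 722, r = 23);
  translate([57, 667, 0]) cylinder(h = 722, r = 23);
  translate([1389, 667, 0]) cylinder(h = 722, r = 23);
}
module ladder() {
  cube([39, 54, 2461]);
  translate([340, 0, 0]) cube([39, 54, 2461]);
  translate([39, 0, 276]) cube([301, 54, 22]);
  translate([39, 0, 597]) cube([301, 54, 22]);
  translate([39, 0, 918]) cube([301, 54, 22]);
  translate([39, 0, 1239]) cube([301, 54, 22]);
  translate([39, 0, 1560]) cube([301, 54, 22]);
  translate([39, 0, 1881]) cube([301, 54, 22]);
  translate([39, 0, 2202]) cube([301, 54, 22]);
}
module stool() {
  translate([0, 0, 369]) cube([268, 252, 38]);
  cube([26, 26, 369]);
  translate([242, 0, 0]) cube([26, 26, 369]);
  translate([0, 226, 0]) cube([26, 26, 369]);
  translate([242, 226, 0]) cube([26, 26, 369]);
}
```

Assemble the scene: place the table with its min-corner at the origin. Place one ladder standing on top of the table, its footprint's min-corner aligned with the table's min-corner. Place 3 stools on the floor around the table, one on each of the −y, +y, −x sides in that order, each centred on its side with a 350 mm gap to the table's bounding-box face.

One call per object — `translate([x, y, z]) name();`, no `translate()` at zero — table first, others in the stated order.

table();
translate([0, 0, 751]) ladder();
translate([589, -602, 0]) stool();
translate([589, 1074, 0]) stool();
translate([-618, 236, 0]) stool();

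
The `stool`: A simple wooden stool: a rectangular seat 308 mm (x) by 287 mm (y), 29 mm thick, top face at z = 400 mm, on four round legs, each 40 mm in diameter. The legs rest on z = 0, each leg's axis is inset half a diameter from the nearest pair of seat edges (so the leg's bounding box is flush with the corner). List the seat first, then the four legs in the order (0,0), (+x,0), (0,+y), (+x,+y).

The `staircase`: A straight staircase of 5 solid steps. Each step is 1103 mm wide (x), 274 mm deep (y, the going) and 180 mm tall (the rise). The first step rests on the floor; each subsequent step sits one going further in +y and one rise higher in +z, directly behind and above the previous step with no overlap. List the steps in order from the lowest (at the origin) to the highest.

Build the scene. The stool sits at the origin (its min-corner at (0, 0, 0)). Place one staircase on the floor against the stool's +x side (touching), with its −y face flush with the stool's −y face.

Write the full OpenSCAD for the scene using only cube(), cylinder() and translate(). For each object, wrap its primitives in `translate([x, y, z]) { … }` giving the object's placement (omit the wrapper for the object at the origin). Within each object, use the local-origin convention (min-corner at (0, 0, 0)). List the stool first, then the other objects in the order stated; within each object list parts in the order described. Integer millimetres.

translate([0, 0, 371]) cube([308, 287, 29]);
translate([20, 20, 0]) cylinder(h = 371, r = 20);
translate([288, 20, 0]) cylinder(h = 371, r = 20);
translate([20, 267, 0]) cylinder(h = 371, r = 20);
translate([288, 267, 0]) cylinder(h = 371, r = 20);
translate([308, 0, 0]) {
  cube([1103, 274, 180]);
  translate([0, 274, 180]) cube([1103, 274, 180]);
  translate([0, 548, 360]) cube([1103, 274, 180]);
  translate([0, 822, 540]) cube([1103, 274, 180]);
  translate([0, 1096, 720]) cube([1103, 274, 180]);
}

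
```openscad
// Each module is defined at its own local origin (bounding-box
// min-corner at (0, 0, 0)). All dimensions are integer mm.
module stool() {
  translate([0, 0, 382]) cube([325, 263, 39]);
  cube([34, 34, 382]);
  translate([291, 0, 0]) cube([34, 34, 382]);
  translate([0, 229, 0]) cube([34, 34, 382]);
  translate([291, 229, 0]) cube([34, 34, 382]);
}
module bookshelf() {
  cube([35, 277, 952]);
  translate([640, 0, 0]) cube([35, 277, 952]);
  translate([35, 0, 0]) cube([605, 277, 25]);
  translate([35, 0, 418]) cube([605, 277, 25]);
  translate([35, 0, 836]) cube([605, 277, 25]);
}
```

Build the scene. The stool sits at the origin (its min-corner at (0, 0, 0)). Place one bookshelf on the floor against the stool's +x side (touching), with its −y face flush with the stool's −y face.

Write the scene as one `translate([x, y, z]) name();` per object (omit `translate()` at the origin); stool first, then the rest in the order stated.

stool();
translate([325, 0, 0]) bookshelf();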